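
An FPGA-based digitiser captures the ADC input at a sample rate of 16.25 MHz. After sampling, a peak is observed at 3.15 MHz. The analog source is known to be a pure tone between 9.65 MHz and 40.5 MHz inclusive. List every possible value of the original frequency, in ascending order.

Frequencies that alias to 3.15 MHz are k·fs ± 3.15 MHz for integer k ≥ 0.
k=0: 3.15 MHz.
k=1: 13.1 MHz, 19.4 MHz.
k=2: 29.35 MHz, 35.65 MHz.
k=3: 45.6 MHz, 51.9 MHz.
Within [9.65 MHz, 40.5 MHz]: 13.1 MHz, 19.4 MHz, 29.35 MHz, 35.65 MHz.

13.1 MHz, 19.4 MHz, 29.35 MHz, 35.65 MHz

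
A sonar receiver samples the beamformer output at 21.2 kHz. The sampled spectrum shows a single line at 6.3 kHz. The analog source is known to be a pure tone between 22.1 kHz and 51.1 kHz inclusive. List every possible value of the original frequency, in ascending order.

Frequencies that alias to 6.3 kHz are k·fs ± 6.3 kHz for integer k ≥ 0.
k=0: 6.3 kHz.
k=1: 14.9 kHz, 27.5 kHz.
k=2: 36.1 kHz, 48.7 kHz.
k=3: 57.3 kHz, 69.9 kHz.
Within [22.1 kHz, 51.1 kHz]: 27.5 kHz, 36.1 kHz, 48.7 kHz.

27.5 kHz, 36.1 kHz, 48.7 kHz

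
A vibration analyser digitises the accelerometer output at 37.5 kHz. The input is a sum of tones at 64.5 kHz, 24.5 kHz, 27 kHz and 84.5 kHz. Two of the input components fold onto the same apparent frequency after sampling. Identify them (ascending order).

fs/2 = 18.75 kHz.
64.5 kHz mod fs = 27 kHz.
27 kHz > fs/2 = 18.75 kHz, folds to fs − 27 kHz = 10.5 kHz.
24.5 kHz > fs/2 = 18.75 kHz, folds to fs − 24.5 kHz = 13 kHz.
27 kHz > fs/2 = 18.75 kHz, folds to fs − 27 kHz = 10.5 kHz.
84.5 kHz mod fs = 9.5 kHz.
9.5 kHz ≤ fs/2 = 18.75 kHz, appears at 9.5 kHz.
27 kHz and 64.5 kHz both map to 10.5 kHz.

27 kHz, 64.5 kHz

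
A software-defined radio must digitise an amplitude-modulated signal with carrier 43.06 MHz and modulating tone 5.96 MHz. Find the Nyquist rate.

AM sidebands sit at fc ± fm = 37.1 MHz and 49.02 MHz.
Highest-frequency component: 49.02 MHz.
Nyquist rate = 2 × 49.02 MHz = 98.04 MHz.

98.04 MHz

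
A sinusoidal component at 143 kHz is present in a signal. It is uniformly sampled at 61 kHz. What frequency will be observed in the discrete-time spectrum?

143 kHz mod fs = 21 kHz.
21 kHz ≤ fs/2 = 30.5 kHz, appears at 21 kHz.

21 kHz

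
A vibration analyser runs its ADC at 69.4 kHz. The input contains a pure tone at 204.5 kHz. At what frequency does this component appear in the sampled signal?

3.7 kHz

204.5 kHz mod fs = 65.7 kHz.
65.7 kHz > fs/2 = 34.7 kHz, folds to fs − 65.7 kHz = 3.7 kHz.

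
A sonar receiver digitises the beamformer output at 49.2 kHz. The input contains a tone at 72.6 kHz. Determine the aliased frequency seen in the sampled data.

23.4 kHz

72.6 kHz mod fs = 23.4 kHz.
23.4 kHz ≤ fs/2 = 24.6 kHz, appears at 23.4 kHz.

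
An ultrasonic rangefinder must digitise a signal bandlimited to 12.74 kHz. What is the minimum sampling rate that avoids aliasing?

25.48 kHz

Nyquist rate = 2 × 12.74 kHz = 25.48 kHz.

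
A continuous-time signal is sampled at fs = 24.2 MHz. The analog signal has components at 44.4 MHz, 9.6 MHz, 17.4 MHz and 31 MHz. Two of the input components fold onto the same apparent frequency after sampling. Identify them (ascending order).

fs/2 = 12.1 MHz.
44.4 MHz mod fs = 20.2 MHz.
20.2 MHz > fs/2 = 12.1 MHz, folds to fs − 20.2 MHz = 4 MHz.
9.6 MHz ≤ fs/2 = 12.1 MHz, passes unchanged.
17.4 MHz > fs/2 = 12.1 MHz, folds to fs − 17.4 MHz = 6.8 MHz.
31 MHz mod fs = 6.8 MHz.
6.8 MHz ≤ fs/2 = 12.1 MHz, appears at 6.8 MHz.
17.4 MHz and 31 MHz both map to 6.8 MHz.

17.4 MHz, 31 MHz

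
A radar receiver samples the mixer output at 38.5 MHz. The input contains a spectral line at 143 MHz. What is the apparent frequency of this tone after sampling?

11 MHz

143 MHz mod fs = 27.5 MHz.
27.5 MHz > fs/2 = 19.25 MHz, folds to fs − 27.5 MHz = 11 MHz.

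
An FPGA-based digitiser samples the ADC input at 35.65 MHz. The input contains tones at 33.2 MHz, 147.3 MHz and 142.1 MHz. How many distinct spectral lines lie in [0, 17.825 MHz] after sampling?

3

fs/2 = 17.825 MHz.
33.2 MHz > fs/2 = 17.825 MHz, folds to fs − 33.2 MHz = 2.45 MHz.
147.3 MHz mod fs = 4.7 MHz.
4.7 MHz ≤ fs/2 = 17.825 MHz, appears at 4.7 MHz.
142.1 MHz mod fs = 35.15 MHz.
35.15 MHz > fs/2 = 17.825 MHz, folds to fs − 35.15 MHz = 0.5 MHz.
Distinct values: {0.5 MHz, 2.45 MHz, 4.7 MHz} → 3.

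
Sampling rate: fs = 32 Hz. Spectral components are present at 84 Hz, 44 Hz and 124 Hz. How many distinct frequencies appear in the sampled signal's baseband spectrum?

fs/2 = 16 Hz.
84 Hz mod fs = 20 Hz.
20 Hz > fs/2 = 16 Hz, folds to fs − 20 Hz = 12 Hz.
44 Hz mod fs = 12 Hz.
12 Hz ≤ fs/2 = 16 Hz, appears at 12 Hz.
124 Hz mod fs = 28 Hz.
28 Hz > fs/2 = 16 Hz, folds to fs − 28 Hz = 4 Hz.
Distinct values: {4 Hz, 12 Hz} → 2.

2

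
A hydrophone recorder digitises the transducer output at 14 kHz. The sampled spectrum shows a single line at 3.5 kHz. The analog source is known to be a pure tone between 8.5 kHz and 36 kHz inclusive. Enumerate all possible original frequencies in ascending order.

10.5 kHz, 17.5 kHz, 24.5 kHz, 31.5 kHz

Frequencies that alias to 3.5 kHz are k·fs ± 3.5 kHz for integer k ≥ 0.
k=0: 3.5 kHz.
k=1: 10.5 kHz, 17.5 kHz.
k=2: 24.5 kHz, 31.5 kHz.
k=3: 38.5 kHz, 45.5 kHz.
Within [8.5 kHz, 36 kHz]: 10.5 kHz, 17.5 kHz, 24.5 kHz, 31.5 kHz.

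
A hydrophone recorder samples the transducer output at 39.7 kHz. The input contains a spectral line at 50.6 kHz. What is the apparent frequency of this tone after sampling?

10.9 kHz

50.6 kHz mod fs = 10.9 kHz.
10.9 kHz ≤ fs/2 = 19.85 kHz, appears at 10.9 kHz.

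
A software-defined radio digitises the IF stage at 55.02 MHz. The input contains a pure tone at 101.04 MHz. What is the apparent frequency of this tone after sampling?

101.04 MHz mod fs = 46.02 MHz.
46.02 MHz > fs/2 = 27.51 MHz, folds to fs − 46.02 MHz = 9 MHz.

9 MHz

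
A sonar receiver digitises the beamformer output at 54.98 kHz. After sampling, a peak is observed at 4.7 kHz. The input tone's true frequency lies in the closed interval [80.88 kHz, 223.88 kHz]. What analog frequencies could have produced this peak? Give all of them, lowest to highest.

105.26 kHz, 114.66 kHz, 160.24 kHz, 169.64 kHz, 215.22 kHz

Frequencies that alias to 4.7 kHz are k·fs ± 4.7 kHz for integer k ≥ 0.
k=0: 4.7 kHz.
k=1: 50.28 kHz, 59.68 kHz.
k=2: 105.26 kHz, 114.66 kHz.
k=3: 160.24 kHz, 169.64 kHz.
k=4: 215.22 kHz, 224.62 kHz.
k=5: 270.2 kHz, 279.6 kHz.
Within [80.88 kHz, 223.88 kHz]: 105.26 kHz, 114.66 kHz, 160.24 kHz, 169.64 kHz, 215.22 kHz.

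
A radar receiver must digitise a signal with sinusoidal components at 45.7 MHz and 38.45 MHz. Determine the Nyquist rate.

Highest-frequency component: 45.7 MHz.
Nyquist rate = 2 × 45.7 MHz = 91.4 MHz.

91.4 MHz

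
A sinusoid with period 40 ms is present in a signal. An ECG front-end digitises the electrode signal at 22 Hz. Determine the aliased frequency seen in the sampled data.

T = 40 ms → f = 1/T = 25 Hz.
25 Hz mod fs = 3 Hz.
3 Hz ≤ fs/2 = 11 Hz, appears at 3 Hz.

3 Hz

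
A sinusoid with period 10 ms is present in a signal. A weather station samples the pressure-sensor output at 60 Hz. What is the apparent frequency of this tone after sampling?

20 Hz

T = 10 ms → f = 1/T = 100 Hz.
100 Hz mod fs = 40 Hz.
40 Hz > fs/2 = 30 Hz, folds to fs − 40 Hz = 20 Hz.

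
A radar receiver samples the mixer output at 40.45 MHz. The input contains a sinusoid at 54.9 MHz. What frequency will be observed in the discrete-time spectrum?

54.9 MHz mod fs = 14.45 MHz.
14.45 MHz ≤ fs/2 = 20.225 MHz, appears at 14.45 MHz.

14.45 MHz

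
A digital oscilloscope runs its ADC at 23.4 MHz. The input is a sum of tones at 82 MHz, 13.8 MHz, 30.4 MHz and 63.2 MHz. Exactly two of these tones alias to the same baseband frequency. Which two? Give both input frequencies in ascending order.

30.4 MHz, 63.2 MHz

fs/2 = 11.7 MHz.
82 MHz mod fs = 11.8 MHz.
11.8 MHz > fs/2 = 11.7 MHz, folds to fs − 11.8 MHz = 11.6 MHz.
13.8 MHz > fs/2 = 11.7 MHz, folds to fs − 13.8 MHz = 9.6 MHz.
30.4 MHz mod fs = 7 MHz.
7 MHz ≤ fs/2 = 11.7 MHz, appears at 7 MHz.
63.2 MHz mod fs = 16.4 MHz.
16.4 MHz > fs/2 = 11.7 MHz, folds to fs − 16.4 MHz = 7 MHz.
30.4 MHz and 63.2 MHz both map to 7 MHz.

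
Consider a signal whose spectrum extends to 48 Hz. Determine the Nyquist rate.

Nyquist rate = 2 × 48 Hz = 96 Hz.

96 Hz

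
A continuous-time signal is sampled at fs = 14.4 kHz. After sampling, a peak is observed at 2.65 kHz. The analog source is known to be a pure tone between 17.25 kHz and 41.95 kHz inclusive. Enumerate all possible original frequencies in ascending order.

26.15 kHz, 31.45 kHz, 40.55 kHz

Frequencies that alias to 2.65 kHz are k·fs ± 2.65 kHz for integer k ≥ 0.
k=0: 2.65 kHz.
k=1: 11.75 kHz, 17.05 kHz.
k=2: 26.15 kHz, 31.45 kHz.
k=3: 40.55 kHz, 45.85 kHz.
k=4: 54.95 kHz, 60.25 kHz.
Within [17.25 kHz, 41.95 kHz]: 26.15 kHz, 31.45 kHz, 40.55 kHz.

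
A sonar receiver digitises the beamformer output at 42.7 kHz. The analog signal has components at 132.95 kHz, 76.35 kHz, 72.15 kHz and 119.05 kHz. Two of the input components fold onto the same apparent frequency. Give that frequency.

fs/2 = 21.35 kHz.
132.95 kHz mod fs = 4.85 kHz.
4.85 kHz ≤ fs/2 = 21.35 kHz, appears at 4.85 kHz.
76.35 kHz mod fs = 33.65 kHz.
33.65 kHz > fs/2 = 21.35 kHz, folds to fs − 33.65 kHz = 9.05 kHz.
72.15 kHz mod fs = 29.45 kHz.
29.45 kHz > fs/2 = 21.35 kHz, folds to fs − 29.45 kHz = 13.25 kHz.
119.05 kHz mod fs = 33.65 kHz.
33.65 kHz > fs/2 = 21.35 kHz, folds to fs − 33.65 kHz = 9.05 kHz.
76.35 kHz and 119.05 kHz both map to 9.05 kHz.

9.05 kHz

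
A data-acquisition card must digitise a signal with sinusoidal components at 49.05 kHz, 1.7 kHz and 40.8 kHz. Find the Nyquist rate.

Highest-frequency component: 49.05 kHz.
Nyquist rate = 2 × 49.05 kHz = 98.1 kHz.

98.1 kHz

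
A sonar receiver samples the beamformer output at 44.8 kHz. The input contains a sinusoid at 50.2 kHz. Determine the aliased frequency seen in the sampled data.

50.2 kHz mod fs = 5.4 kHz.
5.4 kHz ≤ fs/2 = 22.4 kHz, appears at 5.4 kHz.

5.4 kHz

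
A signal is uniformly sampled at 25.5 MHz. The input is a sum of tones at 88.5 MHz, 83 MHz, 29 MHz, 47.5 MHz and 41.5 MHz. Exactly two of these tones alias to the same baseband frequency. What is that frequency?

fs/2 = 12.75 MHz.
88.5 MHz mod fs = 12 MHz.
12 MHz ≤ fs/2 = 12.75 MHz, appears at 12 MHz.
83 MHz mod fs = 6.5 MHz.
6.5 MHz ≤ fs/2 = 12.75 MHz, appears at 6.5 MHz.
29 MHz mod fs = 3.5 MHz.
3.5 MHz ≤ fs/2 = 12.75 MHz, appears at 3.5 MHz.
47.5 MHz mod fs = 22 MHz.
22 MHz > fs/2 = 12.75 MHz, folds to fs − 22 MHz = 3.5 MHz.
41.5 MHz mod fs = 16 MHz.
16 MHz > fs/2 = 12.75 MHz, folds to fs − 16 MHz = 9.5 MHz.
29 MHz and 47.5 MHz both map to 3.5 MHz.

3.5 MHz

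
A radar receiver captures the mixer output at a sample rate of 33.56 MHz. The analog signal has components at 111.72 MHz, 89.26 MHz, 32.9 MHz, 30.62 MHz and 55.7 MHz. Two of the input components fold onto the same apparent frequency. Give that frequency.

11.42 MHz

fs/2 = 16.78 MHz.
111.72 MHz mod fs = 11.04 MHz.
11.04 MHz ≤ fs/2 = 16.78 MHz, appears at 11.04 MHz.
89.26 MHz mod fs = 22.14 MHz.
22.14 MHz > fs/2 = 16.78 MHz, folds to fs − 22.14 MHz = 11.42 MHz.
32.9 MHz > fs/2 = 16.78 MHz, folds to fs − 32.9 MHz = 0.66 MHz.
30.62 MHz > fs/2 = 16.78 MHz, folds to fs − 30.62 MHz = 2.94 MHz.
55.7 MHz mod fs = 22.14 MHz.
22.14 MHz > fs/2 = 16.78 MHz, folds to fs − 22.14 MHz = 11.42 MHz.
55.7 MHz and 89.26 MHz both map to 11.42 MHz.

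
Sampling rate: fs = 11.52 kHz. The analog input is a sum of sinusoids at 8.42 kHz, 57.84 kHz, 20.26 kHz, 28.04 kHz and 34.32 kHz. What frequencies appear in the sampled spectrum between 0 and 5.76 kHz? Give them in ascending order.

fs/2 = 5.76 kHz.
8.42 kHz > fs/2 = 5.76 kHz, folds to fs − 8.42 kHz = 3.1 kHz.
57.84 kHz mod fs = 0.24 kHz.
0.24 kHz ≤ fs/2 = 5.76 kHz, appears at 0.24 kHz.
20.26 kHz mod fs = 8.74 kHz.
8.74 kHz > fs/2 = 5.76 kHz, folds to fs − 8.74 kHz = 2.78 kHz.
28.04 kHz mod fs = 5 kHz.
5 kHz ≤ fs/2 = 5.76 kHz, appears at 5 kHz.
34.32 kHz mod fs = 11.28 kHz.
11.28 kHz > fs/2 = 5.76 kHz, folds to fs − 11.28 kHz = 0.24 kHz.
Distinct values: {0.24 kHz, 2.78 kHz, 3.1 kHz, 5 kHz}.

0.24 kHz, 2.78 kHz, 3.1 kHz, 5 kHz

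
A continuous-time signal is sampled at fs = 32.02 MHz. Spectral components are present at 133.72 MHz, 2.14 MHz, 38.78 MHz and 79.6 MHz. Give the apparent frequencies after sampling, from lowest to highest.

2.14 MHz, 5.64 MHz, 6.76 MHz, 15.56 MHz

fs/2 = 16.01 MHz.
133.72 MHz mod fs = 5.64 MHz.
5.64 MHz ≤ fs/2 = 16.01 MHz, appears at 5.64 MHz.
2.14 MHz ≤ fs/2 = 16.01 MHz, passes unchanged.
38.78 MHz mod fs = 6.76 MHz.
6.76 MHz ≤ fs/2 = 16.01 MHz, appears at 6.76 MHz.
79.6 MHz mod fs = 15.56 MHz.
15.56 MHz ≤ fs/2 = 16.01 MHz, appears at 15.56 MHz.
Distinct values: {2.14 MHz, 5.64 MHz, 6.76 MHz, 15.56 MHz}.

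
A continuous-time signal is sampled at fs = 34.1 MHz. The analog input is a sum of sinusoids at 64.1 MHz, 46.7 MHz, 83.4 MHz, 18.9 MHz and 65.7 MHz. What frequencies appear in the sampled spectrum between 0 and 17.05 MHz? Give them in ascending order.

fs/2 = 17.05 MHz.
64.1 MHz mod fs = 30 MHz.
30 MHz > fs/2 = 17.05 MHz, folds to fs − 30 MHz = 4.1 MHz.
46.7 MHz mod fs = 12.6 MHz.
12.6 MHz ≤ fs/2 = 17.05 MHz, appears at 12.6 MHz.
83.4 MHz mod fs = 15.2 MHz.
15.2 MHz ≤ fs/2 = 17.05 MHz, appears at 15.2 MHz.
18.9 MHz > fs/2 = 17.05 MHz, folds to fs − 18.9 MHz = 15.2 MHz.
65.7 MHz mod fs = 31.6 MHz.
31.6 MHz > fs/2 = 17.05 MHz, folds to fs − 31.6 MHz = 2.5 MHz.
Distinct values: {2.5 MHz, 4.1 MHz, 12.6 MHz, 15.2 MHz}.

2.5 MHz, 4.1 MHz, 12.6 MHz, 15.2 MHz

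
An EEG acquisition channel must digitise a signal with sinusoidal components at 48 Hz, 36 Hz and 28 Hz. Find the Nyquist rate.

Highest-frequency component: 48 Hz.
Nyquist rate = 2 × 48 Hz = 96 Hz.

96 Hz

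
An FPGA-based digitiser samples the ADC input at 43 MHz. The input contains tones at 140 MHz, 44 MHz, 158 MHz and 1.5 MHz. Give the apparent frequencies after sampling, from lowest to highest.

fs/2 = 21.5 MHz.
140 MHz mod fs = 11 MHz.
11 MHz ≤ fs/2 = 21.5 MHz, appears at 11 MHz.
44 MHz mod fs = 1 MHz.
1 MHz ≤ fs/2 = 21.5 MHz, appears at 1 MHz.
158 MHz mod fs = 29 MHz.
29 MHz > fs/2 = 21.5 MHz, folds to fs − 29 MHz = 14 MHz.
1.5 MHz ≤ fs/2 = 21.5 MHz, passes unchanged.
Distinct values: {1 MHz, 1.5 MHz, 11 MHz, 14 MHz}.

1 MHz, 1.5 MHz, 11 MHz, 14 MHz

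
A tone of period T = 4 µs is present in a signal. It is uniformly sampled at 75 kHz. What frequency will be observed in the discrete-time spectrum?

T = 4 µs → f = 1/T = 250 kHz.
250 kHz mod fs = 25 kHz.
25 kHz ≤ fs/2 = 37.5 kHz, appears at 25 kHz.

25 kHz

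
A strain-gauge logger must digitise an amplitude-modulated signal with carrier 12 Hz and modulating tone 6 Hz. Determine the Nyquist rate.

AM sidebands sit at fc ± fm = 6 Hz and 18 Hz.
Highest-frequency component: 18 Hz.
Nyquist rate = 2 × 18 Hz = 36 Hz.

36 Hz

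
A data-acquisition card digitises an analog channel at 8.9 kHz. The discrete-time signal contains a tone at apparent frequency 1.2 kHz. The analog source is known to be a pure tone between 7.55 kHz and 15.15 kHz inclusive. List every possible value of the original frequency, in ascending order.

7.7 kHz, 10.1 kHz

Frequencies that alias to 1.2 kHz are k·fs ± 1.2 kHz for integer k ≥ 0.
k=0: 1.2 kHz.
k=1: 7.7 kHz, 10.1 kHz.
k=2: 16.6 kHz, 19 kHz.
Within [7.55 kHz, 15.15 kHz]: 7.7 kHz, 10.1 kHz.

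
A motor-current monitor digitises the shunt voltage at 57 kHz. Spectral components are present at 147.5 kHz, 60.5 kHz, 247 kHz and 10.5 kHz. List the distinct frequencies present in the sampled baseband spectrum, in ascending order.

fs/2 = 28.5 kHz.
147.5 kHz mod fs = 33.5 kHz.
33.5 kHz > fs/2 = 28.5 kHz, folds to fs − 33.5 kHz = 23.5 kHz.
60.5 kHz mod fs = 3.5 kHz.
3.5 kHz ≤ fs/2 = 28.5 kHz, appears at 3.5 kHz.
247 kHz mod fs = 19 kHz.
19 kHz ≤ fs/2 = 28.5 kHz, appears at 19 kHz.
10.5 kHz ≤ fs/2 = 28.5 kHz, passes unchanged.
Distinct values: {3.5 kHz, 10.5 kHz, 19 kHz, 23.5 kHz}.

3.5 kHz, 10.5 kHz, 19 kHz, 23.5 kHz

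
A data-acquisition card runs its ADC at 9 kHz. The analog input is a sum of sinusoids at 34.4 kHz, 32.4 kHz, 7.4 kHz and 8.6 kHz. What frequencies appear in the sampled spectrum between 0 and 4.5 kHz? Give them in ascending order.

0.4 kHz, 1.6 kHz, 3.6 kHz

fs/2 = 4.5 kHz.
34.4 kHz mod fs = 7.4 kHz.
7.4 kHz > fs/2 = 4.5 kHz, folds to fs − 7.4 kHz = 1.6 kHz.
32.4 kHz mod fs = 5.4 kHz.
5.4 kHz > fs/2 = 4.5 kHz, folds to fs − 5.4 kHz = 3.6 kHz.
7.4 kHz > fs/2 = 4.5 kHz, folds to fs − 7.4 kHz = 1.6 kHz.
8.6 kHz > fs/2 = 4.5 kHz, folds to fs − 8.6 kHz = 0.4 kHz.
Distinct values: {0.4 kHz, 1.6 kHz, 3.6 kHz}.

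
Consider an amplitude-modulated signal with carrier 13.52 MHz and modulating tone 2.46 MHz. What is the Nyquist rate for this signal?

31.96 MHz

AM sidebands sit at fc ± fm = 11.06 MHz and 15.98 MHz.
Highest-frequency component: 15.98 MHz.
Nyquist rate = 2 × 15.98 MHz = 31.96 MHz.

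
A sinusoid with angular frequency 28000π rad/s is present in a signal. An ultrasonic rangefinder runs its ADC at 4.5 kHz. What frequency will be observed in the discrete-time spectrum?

0.5 kHz

ω = 28000π rad/s → f = ω/(2π) = 14000 Hz = 14 kHz.
14 kHz mod fs = 0.5 kHz.
0.5 kHz ≤ fs/2 = 2.25 kHz, appears at 0.5 kHz.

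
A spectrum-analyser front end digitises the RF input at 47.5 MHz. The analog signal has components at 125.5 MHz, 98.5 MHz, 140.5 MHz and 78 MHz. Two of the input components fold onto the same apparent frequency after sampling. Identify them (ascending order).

fs/2 = 23.75 MHz.
125.5 MHz mod fs = 30.5 MHz.
30.5 MHz > fs/2 = 23.75 MHz, folds to fs − 30.5 MHz = 17 MHz.
98.5 MHz mod fs = 3.5 MHz.
3.5 MHz ≤ fs/2 = 23.75 MHz, appears at 3.5 MHz.
140.5 MHz mod fs = 45.5 MHz.
45.5 MHz > fs/2 = 23.75 MHz, folds to fs − 45.5 MHz = 2 MHz.
78 MHz mod fs = 30.5 MHz.
30.5 MHz > fs/2 = 23.75 MHz, folds to fs − 30.5 MHz = 17 MHz.
78 MHz and 125.5 MHz both map to 17 MHz.

78 MHz, 125.5 MHz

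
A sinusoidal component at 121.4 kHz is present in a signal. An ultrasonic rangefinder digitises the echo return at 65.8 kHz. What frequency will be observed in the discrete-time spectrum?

10.2 kHz

121.4 kHz mod fs = 55.6 kHz.
55.6 kHz > fs/2 = 32.9 kHz, folds to fs − 55.6 kHz = 10.2 kHz.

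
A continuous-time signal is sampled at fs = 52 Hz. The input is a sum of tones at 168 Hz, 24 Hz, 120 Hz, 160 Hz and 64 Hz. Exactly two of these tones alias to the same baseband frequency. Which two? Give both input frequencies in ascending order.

fs/2 = 26 Hz.
168 Hz mod fs = 12 Hz.
12 Hz ≤ fs/2 = 26 Hz, appears at 12 Hz.
24 Hz ≤ fs/2 = 26 Hz, passes unchanged.
120 Hz mod fs = 16 Hz.
16 Hz ≤ fs/2 = 26 Hz, appears at 16 Hz.
160 Hz mod fs = 4 Hz.
4 Hz ≤ fs/2 = 26 Hz, appears at 4 Hz.
64 Hz mod fs = 12 Hz.
12 Hz ≤ fs/2 = 26 Hz, appears at 12 Hz.
64 Hz and 168 Hz both map to 12 Hz.

64 Hz, 168 Hz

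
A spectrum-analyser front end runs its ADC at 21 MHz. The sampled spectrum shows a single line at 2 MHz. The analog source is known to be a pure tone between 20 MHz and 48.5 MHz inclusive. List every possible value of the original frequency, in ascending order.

23 MHz, 40 MHz, 44 MHz

Frequencies that alias to 2 MHz are k·fs ± 2 MHz for integer k ≥ 0.
k=0: 2 MHz.
k=1: 19 MHz, 23 MHz.
k=2: 40 MHz, 44 MHz.
k=3: 61 MHz, 65 MHz.
Within [20 MHz, 48.5 MHz]: 23 MHz, 40 MHz, 44 MHz.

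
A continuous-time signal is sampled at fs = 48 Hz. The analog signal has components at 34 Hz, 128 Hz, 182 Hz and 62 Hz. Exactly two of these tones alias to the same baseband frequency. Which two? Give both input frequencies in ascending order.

fs/2 = 24 Hz.
34 Hz > fs/2 = 24 Hz, folds to fs − 34 Hz = 14 Hz.
128 Hz mod fs = 32 Hz.
32 Hz > fs/2 = 24 Hz, folds to fs − 32 Hz = 16 Hz.
182 Hz mod fs = 38 Hz.
38 Hz > fs/2 = 24 Hz, folds to fs − 38 Hz = 10 Hz.
62 Hz mod fs = 14 Hz.
14 Hz ≤ fs/2 = 24 Hz, appears at 14 Hz.
34 Hz and 62 Hz both map to 14 Hz.

34 Hz, 62 Hz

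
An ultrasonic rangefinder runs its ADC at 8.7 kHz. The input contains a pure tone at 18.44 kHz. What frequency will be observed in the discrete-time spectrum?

18.44 kHz mod fs = 1.04 kHz.
1.04 kHz ≤ fs/2 = 4.35 kHz, appears at 1.04 kHz.

1.04 kHz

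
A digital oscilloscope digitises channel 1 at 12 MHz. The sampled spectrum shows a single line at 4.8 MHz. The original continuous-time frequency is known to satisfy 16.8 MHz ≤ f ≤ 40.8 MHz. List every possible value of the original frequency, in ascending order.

16.8 MHz, 19.2 MHz, 28.8 MHz, 31.2 MHz, 40.8 MHz

Frequencies that alias to 4.8 MHz are k·fs ± 4.8 MHz for integer k ≥ 0.
k=0: 4.8 MHz.
k=1: 7.2 MHz, 16.8 MHz.
k=2: 19.2 MHz, 28.8 MHz.
k=3: 31.2 MHz, 40.8 MHz.
k=4: 43.2 MHz, 52.8 MHz.
Within [16.8 MHz, 40.8 MHz]: 16.8 MHz, 19.2 MHz, 28.8 MHz, 31.2 MHz, 40.8 MHz.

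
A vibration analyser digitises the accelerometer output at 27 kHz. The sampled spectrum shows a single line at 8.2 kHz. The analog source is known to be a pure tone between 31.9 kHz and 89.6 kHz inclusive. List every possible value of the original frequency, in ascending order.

35.2 kHz, 45.8 kHz, 62.2 kHz, 72.8 kHz, 89.2 kHz

Frequencies that alias to 8.2 kHz are k·fs ± 8.2 kHz for integer k ≥ 0.
k=0: 8.2 kHz.
k=1: 18.8 kHz, 35.2 kHz.
k=2: 45.8 kHz, 62.2 kHz.
k=3: 72.8 kHz, 89.2 kHz.
k=4: 99.8 kHz, 116.2 kHz.
Within [31.9 kHz, 89.6 kHz]: 35.2 kHz, 45.8 kHz, 62.2 kHz, 72.8 kHz, 89.2 kHz.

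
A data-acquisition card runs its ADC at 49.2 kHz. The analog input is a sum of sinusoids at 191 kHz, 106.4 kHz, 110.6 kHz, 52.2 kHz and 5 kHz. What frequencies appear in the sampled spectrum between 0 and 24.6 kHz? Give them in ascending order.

fs/2 = 24.6 kHz.
191 kHz mod fs = 43.4 kHz.
43.4 kHz > fs/2 = 24.6 kHz, folds to fs − 43.4 kHz = 5.8 kHz.
106.4 kHz mod fs = 8 kHz.
8 kHz ≤ fs/2 = 24.6 kHz, appears at 8 kHz.
110.6 kHz mod fs = 12.2 kHz.
12.2 kHz ≤ fs/2 = 24.6 kHz, appears at 12.2 kHz.
52.2 kHz mod fs = 3 kHz.
3 kHz ≤ fs/2 = 24.6 kHz, appears at 3 kHz.
5 kHz ≤ fs/2 = 24.6 kHz, passes unchanged.
Distinct values: {3 kHz, 5 kHz, 5.8 kHz, 8 kHz, 12.2 kHz}.

3 kHz, 5 kHz, 5.8 kHz, 8 kHz, 12.2 kHz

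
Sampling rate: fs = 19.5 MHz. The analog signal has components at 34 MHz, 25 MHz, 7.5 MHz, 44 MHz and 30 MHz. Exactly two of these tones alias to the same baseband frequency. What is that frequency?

fs/2 = 9.75 MHz.
34 MHz mod fs = 14.5 MHz.
14.5 MHz > fs/2 = 9.75 MHz, folds to fs − 14.5 MHz = 5 MHz.
25 MHz mod fs = 5.5 MHz.
5.5 MHz ≤ fs/2 = 9.75 MHz, appears at 5.5 MHz.
7.5 MHz ≤ fs/2 = 9.75 MHz, passes unchanged.
44 MHz mod fs = 5 MHz.
5 MHz ≤ fs/2 = 9.75 MHz, appears at 5 MHz.
30 MHz mod fs = 10.5 MHz.
10.5 MHz > fs/2 = 9.75 MHz, folds to fs − 10.5 MHz = 9 MHz.
34 MHz and 44 MHz both map to 5 MHz.

5 MHz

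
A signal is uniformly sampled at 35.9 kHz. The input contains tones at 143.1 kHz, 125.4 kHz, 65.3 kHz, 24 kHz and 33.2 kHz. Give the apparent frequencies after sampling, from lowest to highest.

fs/2 = 17.95 kHz.
143.1 kHz mod fs = 35.4 kHz.
35.4 kHz > fs/2 = 17.95 kHz, folds to fs − 35.4 kHz = 0.5 kHz.
125.4 kHz mod fs = 17.7 kHz.
17.7 kHz ≤ fs/2 = 17.95 kHz, appears at 17.7 kHz.
65.3 kHz mod fs = 29.4 kHz.
29.4 kHz > fs/2 = 17.95 kHz, folds to fs − 29.4 kHz = 6.5 kHz.
24 kHz > fs/2 = 17.95 kHz, folds to fs − 24 kHz = 11.9 kHz.
33.2 kHz > fs/2 = 17.95 kHz, folds to fs − 33.2 kHz = 2.7 kHz.
Distinct values: {0.5 kHz, 2.7 kHz, 6.5 kHz, 11.9 kHz, 17.7 kHz}.

0.5 kHz, 2.7 kHz, 6.5 kHz, 11.9 kHz, 17.7 kHz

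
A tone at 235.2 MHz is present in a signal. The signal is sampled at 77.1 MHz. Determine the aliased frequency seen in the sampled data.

235.2 MHz mod fs = 3.9 MHz.
3.9 MHz ≤ fs/2 = 38.55 MHz, appears at 3.9 MHz.

3.9 MHz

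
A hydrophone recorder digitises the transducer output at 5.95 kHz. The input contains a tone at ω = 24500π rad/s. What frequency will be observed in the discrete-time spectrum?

ω = 24500π rad/s → f = ω/(2π) = 12250 Hz = 12.25 kHz.
12.25 kHz mod fs = 0.35 kHz.
0.35 kHz ≤ fs/2 = 2.975 kHz, appears at 0.35 kHz.

0.35 kHz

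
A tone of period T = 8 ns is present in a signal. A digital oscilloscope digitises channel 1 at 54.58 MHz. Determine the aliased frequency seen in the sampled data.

T = 8 ns → f = 1/T = 125 MHz.
125 MHz mod fs = 15.84 MHz.
15.84 MHz ≤ fs/2 = 27.29 MHz, appears at 15.84 MHz.

15.84 MHz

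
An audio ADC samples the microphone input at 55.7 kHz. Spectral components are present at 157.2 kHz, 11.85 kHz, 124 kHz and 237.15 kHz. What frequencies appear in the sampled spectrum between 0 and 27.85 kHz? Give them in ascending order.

fs/2 = 27.85 kHz.
157.2 kHz mod fs = 45.8 kHz.
45.8 kHz > fs/2 = 27.85 kHz, folds to fs − 45.8 kHz = 9.9 kHz.
11.85 kHz ≤ fs/2 = 27.85 kHz, passes unchanged.
124 kHz mod fs = 12.6 kHz.
12.6 kHz ≤ fs/2 = 27.85 kHz, appears at 12.6 kHz.
237.15 kHz mod fs = 14.35 kHz.
14.35 kHz ≤ fs/2 = 27.85 kHz, appears at 14.35 kHz.
Distinct values: {9.9 kHz, 11.85 kHz, 12.6 kHz, 14.35 kHz}.

9.9 kHz, 11.85 kHz, 12.6 kHz, 14.35 kHz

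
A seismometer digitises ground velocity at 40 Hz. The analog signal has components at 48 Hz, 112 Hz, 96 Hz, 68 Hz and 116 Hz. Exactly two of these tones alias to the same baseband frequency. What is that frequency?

8 Hz

fs/2 = 20 Hz.
48 Hz mod fs = 8 Hz.
8 Hz ≤ fs/2 = 20 Hz, appears at 8 Hz.
112 Hz mod fs = 32 Hz.
32 Hz > fs/2 = 20 Hz, folds to fs − 32 Hz = 8 Hz.
96 Hz mod fs = 16 Hz.
16 Hz ≤ fs/2 = 20 Hz, appears at 16 Hz.
68 Hz mod fs = 28 Hz.
28 Hz > fs/2 = 20 Hz, folds to fs − 28 Hz = 12 Hz.
116 Hz mod fs = 36 Hz.
36 Hz > fs/2 = 20 Hz, folds to fs − 36 Hz = 4 Hz.
48 Hz and 112 Hz both map to 8 Hz.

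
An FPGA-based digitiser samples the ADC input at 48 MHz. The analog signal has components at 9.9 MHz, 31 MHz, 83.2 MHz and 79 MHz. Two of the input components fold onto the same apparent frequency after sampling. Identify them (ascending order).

fs/2 = 24 MHz.
9.9 MHz ≤ fs/2 = 24 MHz, passes unchanged.
31 MHz > fs/2 = 24 MHz, folds to fs − 31 MHz = 17 MHz.
83.2 MHz mod fs = 35.2 MHz.
35.2 MHz > fs/2 = 24 MHz, folds to fs − 35.2 MHz = 12.8 MHz.
79 MHz mod fs = 31 MHz.
31 MHz > fs/2 = 24 MHz, folds to fs − 31 MHz = 17 MHz.
31 MHz and 79 MHz both map to 17 MHz.

31 MHz, 79 MHz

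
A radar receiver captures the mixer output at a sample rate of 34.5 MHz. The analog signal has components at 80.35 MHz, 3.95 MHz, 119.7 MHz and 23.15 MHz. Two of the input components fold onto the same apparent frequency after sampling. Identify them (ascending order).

fs/2 = 17.25 MHz.
80.35 MHz mod fs = 11.35 MHz.
11.35 MHz ≤ fs/2 = 17.25 MHz, appears at 11.35 MHz.
3.95 MHz ≤ fs/2 = 17.25 MHz, passes unchanged.
119.7 MHz mod fs = 16.2 MHz.
16.2 MHz ≤ fs/2 = 17.25 MHz, appears at 16.2 MHz.
23.15 MHz > fs/2 = 17.25 MHz, folds to fs − 23.15 MHz = 11.35 MHz.
23.15 MHz and 80.35 MHz both map to 11.35 MHz.

23.15 MHz, 80.35 MHz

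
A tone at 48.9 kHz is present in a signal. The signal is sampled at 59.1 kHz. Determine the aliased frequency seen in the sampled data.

10.2 kHz

48.9 kHz > fs/2 = 29.55 kHz, folds to fs − 48.9 kHz = 10.2 kHz.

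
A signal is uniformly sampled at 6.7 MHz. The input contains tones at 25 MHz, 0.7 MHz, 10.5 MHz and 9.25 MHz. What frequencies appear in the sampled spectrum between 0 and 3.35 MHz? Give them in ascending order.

fs/2 = 3.35 MHz.
25 MHz mod fs = 4.9 MHz.
4.9 MHz > fs/2 = 3.35 MHz, folds to fs − 4.9 MHz = 1.8 MHz.
0.7 MHz ≤ fs/2 = 3.35 MHz, passes unchanged.
10.5 MHz mod fs = 3.8 MHz.
3.8 MHz > fs/2 = 3.35 MHz, folds to fs − 3.8 MHz = 2.9 MHz.
9.25 MHz mod fs = 2.55 MHz.
2.55 MHz ≤ fs/2 = 3.35 MHz, appears at 2.55 MHz.
Distinct values: {0.7 MHz, 1.8 MHz, 2.55 MHz, 2.9 MHz}.

0.7 MHz, 1.8 MHz, 2.55 MHz, 2.9 MHz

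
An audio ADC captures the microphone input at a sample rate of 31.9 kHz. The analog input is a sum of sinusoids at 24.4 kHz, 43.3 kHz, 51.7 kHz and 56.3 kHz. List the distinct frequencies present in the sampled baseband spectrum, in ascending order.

7.5 kHz, 11.4 kHz, 12.1 kHz

fs/2 = 15.95 kHz.
24.4 kHz > fs/2 = 15.95 kHz, folds to fs − 24.4 kHz = 7.5 kHz.
43.3 kHz mod fs = 11.4 kHz.
11.4 kHz ≤ fs/2 = 15.95 kHz, appears at 11.4 kHz.
51.7 kHz mod fs = 19.8 kHz.
19.8 kHz > fs/2 = 15.95 kHz, folds to fs − 19.8 kHz = 12.1 kHz.
56.3 kHz mod fs = 24.4 kHz.
24.4 kHz > fs/2 = 15.95 kHz, folds to fs − 24.4 kHz = 7.5 kHz.
Distinct values: {7.5 kHz, 11.4 kHz, 12.1 kHz}.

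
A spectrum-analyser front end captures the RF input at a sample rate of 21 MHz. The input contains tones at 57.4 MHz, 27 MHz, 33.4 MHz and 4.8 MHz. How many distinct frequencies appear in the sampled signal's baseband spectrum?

fs/2 = 10.5 MHz.
57.4 MHz mod fs = 15.4 MHz.
15.4 MHz > fs/2 = 10.5 MHz, folds to fs − 15.4 MHz = 5.6 MHz.
27 MHz mod fs = 6 MHz.
6 MHz ≤ fs/2 = 10.5 MHz, appears at 6 MHz.
33.4 MHz mod fs = 12.4 MHz.
12.4 MHz > fs/2 = 10.5 MHz, folds to fs − 12.4 MHz = 8.6 MHz.
4.8 MHz ≤ fs/2 = 10.5 MHz, passes unchanged.
Distinct values: {4.8 MHz, 5.6 MHz, 6 MHz, 8.6 MHz} → 4.

4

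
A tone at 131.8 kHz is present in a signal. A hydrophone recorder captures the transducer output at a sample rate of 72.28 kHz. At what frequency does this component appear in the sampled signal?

12.76 kHz

131.8 kHz mod fs = 59.52 kHz.
59.52 kHz > fs/2 = 36.14 kHz, folds to fs − 59.52 kHz = 12.76 kHz.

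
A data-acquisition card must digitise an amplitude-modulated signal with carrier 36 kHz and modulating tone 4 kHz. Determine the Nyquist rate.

AM sidebands sit at fc ± fm = 32 kHz and 40 kHz.
Highest-frequency component: 40 kHz.
Nyquist rate = 2 × 40 kHz = 80 kHz.

80 kHz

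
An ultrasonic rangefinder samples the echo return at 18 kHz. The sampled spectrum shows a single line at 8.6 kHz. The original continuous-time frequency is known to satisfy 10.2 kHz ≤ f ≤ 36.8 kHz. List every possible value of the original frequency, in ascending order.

Frequencies that alias to 8.6 kHz are k·fs ± 8.6 kHz for integer k ≥ 0.
k=0: 8.6 kHz.
k=1: 9.4 kHz, 26.6 kHz.
k=2: 27.4 kHz, 44.6 kHz.
k=3: 45.4 kHz, 62.6 kHz.
Within [10.2 kHz, 36.8 kHz]: 26.6 kHz, 27.4 kHz.

26.6 kHz, 27.4 kHz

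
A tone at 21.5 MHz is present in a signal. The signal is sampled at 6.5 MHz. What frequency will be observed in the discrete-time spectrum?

2 MHz

21.5 MHz mod fs = 2 MHz.
2 MHz ≤ fs/2 = 3.25 MHz, appears at 2 MHz.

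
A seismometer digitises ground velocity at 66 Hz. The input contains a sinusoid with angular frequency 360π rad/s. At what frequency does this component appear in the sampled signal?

ω = 360π rad/s → f = ω/(2π) = 180 Hz.
180 Hz mod fs = 48 Hz.
48 Hz > fs/2 = 33 Hz, folds to fs − 48 Hz = 18 Hz.

18 Hz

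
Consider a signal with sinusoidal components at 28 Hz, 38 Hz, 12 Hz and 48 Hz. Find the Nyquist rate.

Highest-frequency component: 48 Hz.
Nyquist rate = 2 × 48 Hz = 96 Hz.

96 Hz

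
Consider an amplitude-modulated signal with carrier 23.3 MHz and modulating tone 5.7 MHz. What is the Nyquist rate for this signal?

AM sidebands sit at fc ± fm = 17.6 MHz and 29 MHz.
Highest-frequency component: 29 MHz.
Nyquist rate = 2 × 29 MHz = 58 MHz.

58 MHz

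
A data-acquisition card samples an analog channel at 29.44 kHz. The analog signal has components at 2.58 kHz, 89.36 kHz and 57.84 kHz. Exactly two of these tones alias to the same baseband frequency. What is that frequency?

1.04 kHz

fs/2 = 14.72 kHz.
2.58 kHz ≤ fs/2 = 14.72 kHz, passes unchanged.
89.36 kHz mod fs = 1.04 kHz.
1.04 kHz ≤ fs/2 = 14.72 kHz, appears at 1.04 kHz.
57.84 kHz mod fs = 28.4 kHz.
28.4 kHz > fs/2 = 14.72 kHz, folds to fs − 28.4 kHz = 1.04 kHz.
57.84 kHz and 89.36 kHz both map to 1.04 kHz.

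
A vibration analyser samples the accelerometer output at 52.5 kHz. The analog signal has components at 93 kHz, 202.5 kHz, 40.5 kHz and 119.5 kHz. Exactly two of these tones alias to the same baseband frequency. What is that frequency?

12 kHz

fs/2 = 26.25 kHz.
93 kHz mod fs = 40.5 kHz.
40.5 kHz > fs/2 = 26.25 kHz, folds to fs − 40.5 kHz = 12 kHz.
202.5 kHz mod fs = 45 kHz.
45 kHz > fs/2 = 26.25 kHz, folds to fs − 45 kHz = 7.5 kHz.
40.5 kHz > fs/2 = 26.25 kHz, folds to fs − 40.5 kHz = 12 kHz.
119.5 kHz mod fs = 14.5 kHz.
14.5 kHz ≤ fs/2 = 26.25 kHz, appears at 14.5 kHz.
40.5 kHz and 93 kHz both map to 12 kHz.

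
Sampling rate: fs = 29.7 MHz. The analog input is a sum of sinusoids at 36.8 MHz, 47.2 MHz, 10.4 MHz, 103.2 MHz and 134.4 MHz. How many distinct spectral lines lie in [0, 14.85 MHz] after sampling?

4

fs/2 = 14.85 MHz.
36.8 MHz mod fs = 7.1 MHz.
7.1 MHz ≤ fs/2 = 14.85 MHz, appears at 7.1 MHz.
47.2 MHz mod fs = 17.5 MHz.
17.5 MHz > fs/2 = 14.85 MHz, folds to fs − 17.5 MHz = 12.2 MHz.
10.4 MHz ≤ fs/2 = 14.85 MHz, passes unchanged.
103.2 MHz mod fs = 14.1 MHz.
14.1 MHz ≤ fs/2 = 14.85 MHz, appears at 14.1 MHz.
134.4 MHz mod fs = 15.6 MHz.
15.6 MHz > fs/2 = 14.85 MHz, folds to fs − 15.6 MHz = 14.1 MHz.
Distinct values: {7.1 MHz, 10.4 MHz, 12.2 MHz, 14.1 MHz} → 4.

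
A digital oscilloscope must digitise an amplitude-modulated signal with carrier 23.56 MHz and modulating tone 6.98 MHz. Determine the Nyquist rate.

61.08 MHz

AM sidebands sit at fc ± fm = 16.58 MHz and 30.54 MHz.
Highest-frequency component: 30.54 MHz.
Nyquist rate = 2 × 30.54 MHz = 61.08 MHz.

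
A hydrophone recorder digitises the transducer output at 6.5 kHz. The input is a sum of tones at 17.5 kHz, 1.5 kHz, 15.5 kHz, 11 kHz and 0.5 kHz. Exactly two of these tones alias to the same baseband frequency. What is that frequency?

2 kHz

fs/2 = 3.25 kHz.
17.5 kHz mod fs = 4.5 kHz.
4.5 kHz > fs/2 = 3.25 kHz, folds to fs − 4.5 kHz = 2 kHz.
1.5 kHz ≤ fs/2 = 3.25 kHz, passes unchanged.
15.5 kHz mod fs = 2.5 kHz.
2.5 kHz ≤ fs/2 = 3.25 kHz, appears at 2.5 kHz.
11 kHz mod fs = 4.5 kHz.
4.5 kHz > fs/2 = 3.25 kHz, folds to fs − 4.5 kHz = 2 kHz.
0.5 kHz ≤ fs/2 = 3.25 kHz, passes unchanged.
11 kHz and 17.5 kHz both map to 2 kHz.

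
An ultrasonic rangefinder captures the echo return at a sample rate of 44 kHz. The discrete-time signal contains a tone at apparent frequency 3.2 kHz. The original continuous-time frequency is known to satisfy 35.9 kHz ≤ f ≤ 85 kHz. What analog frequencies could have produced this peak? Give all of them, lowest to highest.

40.8 kHz, 47.2 kHz, 84.8 kHz

Frequencies that alias to 3.2 kHz are k·fs ± 3.2 kHz for integer k ≥ 0.
k=0: 3.2 kHz.
k=1: 40.8 kHz, 47.2 kHz.
k=2: 84.8 kHz, 91.2 kHz.
k=3: 128.8 kHz, 135.2 kHz.
Within [35.9 kHz, 85 kHz]: 40.8 kHz, 47.2 kHz, 84.8 kHz.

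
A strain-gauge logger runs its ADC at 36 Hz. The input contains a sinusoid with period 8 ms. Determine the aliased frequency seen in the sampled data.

T = 8 ms → f = 1/T = 125 Hz.
125 Hz mod fs = 17 Hz.
17 Hz ≤ fs/2 = 18 Hz, appears at 17 Hz.

17 Hz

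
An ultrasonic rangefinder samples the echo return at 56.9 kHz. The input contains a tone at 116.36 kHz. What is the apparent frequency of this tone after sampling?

2.56 kHz

116.36 kHz mod fs = 2.56 kHz.
2.56 kHz ≤ fs/2 = 28.45 kHz, appears at 2.56 kHz.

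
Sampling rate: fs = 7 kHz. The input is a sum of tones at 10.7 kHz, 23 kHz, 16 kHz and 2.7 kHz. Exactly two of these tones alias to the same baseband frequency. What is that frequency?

fs/2 = 3.5 kHz.
10.7 kHz mod fs = 3.7 kHz.
3.7 kHz > fs/2 = 3.5 kHz, folds to fs − 3.7 kHz = 3.3 kHz.
23 kHz mod fs = 2 kHz.
2 kHz ≤ fs/2 = 3.5 kHz, appears at 2 kHz.
16 kHz mod fs = 2 kHz.
2 kHz ≤ fs/2 = 3.5 kHz, appears at 2 kHz.
2.7 kHz ≤ fs/2 = 3.5 kHz, passes unchanged.
16 kHz and 23 kHz both map to 2 kHz.

2 kHz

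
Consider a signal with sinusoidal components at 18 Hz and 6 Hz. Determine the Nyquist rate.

Highest-frequency component: 18 Hz.
Nyquist rate = 2 × 18 Hz = 36 Hz.

36 Hz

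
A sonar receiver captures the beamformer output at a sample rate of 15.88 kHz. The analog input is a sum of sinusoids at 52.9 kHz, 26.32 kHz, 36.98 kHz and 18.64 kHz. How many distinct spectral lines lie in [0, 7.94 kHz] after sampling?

fs/2 = 7.94 kHz.
52.9 kHz mod fs = 5.26 kHz.
5.26 kHz ≤ fs/2 = 7.94 kHz, appears at 5.26 kHz.
26.32 kHz mod fs = 10.44 kHz.
10.44 kHz > fs/2 = 7.94 kHz, folds to fs − 10.44 kHz = 5.44 kHz.
36.98 kHz mod fs = 5.22 kHz.
5.22 kHz ≤ fs/2 = 7.94 kHz, appears at 5.22 kHz.
18.64 kHz mod fs = 2.76 kHz.
2.76 kHz ≤ fs/2 = 7.94 kHz, appears at 2.76 kHz.
Distinct values: {2.76 kHz, 5.22 kHz, 5.26 kHz, 5.44 kHz} → 4.

4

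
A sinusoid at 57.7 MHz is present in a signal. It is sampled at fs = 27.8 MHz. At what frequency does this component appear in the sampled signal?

57.7 MHz mod fs = 2.1 MHz.
2.1 MHz ≤ fs/2 = 13.9 MHz, appears at 2.1 MHz.

2.1 MHz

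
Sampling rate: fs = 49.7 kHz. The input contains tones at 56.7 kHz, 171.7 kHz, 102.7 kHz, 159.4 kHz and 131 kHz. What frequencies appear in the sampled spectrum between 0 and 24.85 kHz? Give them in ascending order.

3.3 kHz, 7 kHz, 10.3 kHz, 18.1 kHz, 22.6 kHz

fs/2 = 24.85 kHz.
56.7 kHz mod fs = 7 kHz.
7 kHz ≤ fs/2 = 24.85 kHz, appears at 7 kHz.
171.7 kHz mod fs = 22.6 kHz.
22.6 kHz ≤ fs/2 = 24.85 kHz, appears at 22.6 kHz.
102.7 kHz mod fs = 3.3 kHz.
3.3 kHz ≤ fs/2 = 24.85 kHz, appears at 3.3 kHz.
159.4 kHz mod fs = 10.3 kHz.
10.3 kHz ≤ fs/2 = 24.85 kHz, appears at 10.3 kHz.
131 kHz mod fs = 31.6 kHz.
31.6 kHz > fs/2 = 24.85 kHz, folds to fs − 31.6 kHz = 18.1 kHz.
Distinct values: {3.3 kHz, 7 kHz, 10.3 kHz, 18.1 kHz, 22.6 kHz}.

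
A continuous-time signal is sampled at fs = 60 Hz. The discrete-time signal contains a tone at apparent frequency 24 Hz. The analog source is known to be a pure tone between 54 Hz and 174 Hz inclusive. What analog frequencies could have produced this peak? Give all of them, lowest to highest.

84 Hz, 96 Hz, 144 Hz, 156 Hz

Frequencies that alias to 24 Hz are k·fs ± 24 Hz for integer k ≥ 0.
k=0: 24 Hz.
k=1: 36 Hz, 84 Hz.
k=2: 96 Hz, 144 Hz.
k=3: 156 Hz, 204 Hz.
k=4: 216 Hz, 264 Hz.
Within [54 Hz, 174 Hz]: 84 Hz, 96 Hz, 144 Hz, 156 Hz.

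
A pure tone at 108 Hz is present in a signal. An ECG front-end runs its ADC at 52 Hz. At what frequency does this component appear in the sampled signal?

108 Hz mod fs = 4 Hz.
4 Hz ≤ fs/2 = 26 Hz, appears at 4 Hz.

4 Hz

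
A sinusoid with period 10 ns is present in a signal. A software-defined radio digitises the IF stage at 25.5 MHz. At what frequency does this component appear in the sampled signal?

2 MHz

T = 10 ns → f = 1/T = 100 MHz.
100 MHz mod fs = 23.5 MHz.
23.5 MHz > fs/2 = 12.75 MHz, folds to fs − 23.5 MHz = 2 MHz.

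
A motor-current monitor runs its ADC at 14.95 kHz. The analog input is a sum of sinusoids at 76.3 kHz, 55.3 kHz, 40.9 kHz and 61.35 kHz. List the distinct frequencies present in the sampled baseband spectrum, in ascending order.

1.55 kHz, 3.95 kHz, 4.5 kHz

fs/2 = 7.475 kHz.
76.3 kHz mod fs = 1.55 kHz.
1.55 kHz ≤ fs/2 = 7.475 kHz, appears at 1.55 kHz.
55.3 kHz mod fs = 10.45 kHz.
10.45 kHz > fs/2 = 7.475 kHz, folds to fs − 10.45 kHz = 4.5 kHz.
40.9 kHz mod fs = 11 kHz.
11 kHz > fs/2 = 7.475 kHz, folds to fs − 11 kHz = 3.95 kHz.
61.35 kHz mod fs = 1.55 kHz.
1.55 kHz ≤ fs/2 = 7.475 kHz, appears at 1.55 kHz.
Distinct values: {1.55 kHz, 3.95 kHz, 4.5 kHz}.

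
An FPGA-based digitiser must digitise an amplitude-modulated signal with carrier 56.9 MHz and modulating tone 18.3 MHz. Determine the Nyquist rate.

AM sidebands sit at fc ± fm = 38.6 MHz and 75.2 MHz.
Highest-frequency component: 75.2 MHz.
Nyquist rate = 2 × 75.2 MHz = 150.4 MHz.

150.4 MHz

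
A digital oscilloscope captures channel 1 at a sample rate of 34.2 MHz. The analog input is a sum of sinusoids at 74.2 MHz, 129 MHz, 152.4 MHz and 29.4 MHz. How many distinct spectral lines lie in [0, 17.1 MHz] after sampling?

fs/2 = 17.1 MHz.
74.2 MHz mod fs = 5.8 MHz.
5.8 MHz ≤ fs/2 = 17.1 MHz, appears at 5.8 MHz.
129 MHz mod fs = 26.4 MHz.
26.4 MHz > fs/2 = 17.1 MHz, folds to fs − 26.4 MHz = 7.8 MHz.
152.4 MHz mod fs = 15.6 MHz.
15.6 MHz ≤ fs/2 = 17.1 MHz, appears at 15.6 MHz.
29.4 MHz > fs/2 = 17.1 MHz, folds to fs − 29.4 MHz = 4.8 MHz.
Distinct values: {4.8 MHz, 5.8 MHz, 7.8 MHz, 15.6 MHz} → 4.

4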